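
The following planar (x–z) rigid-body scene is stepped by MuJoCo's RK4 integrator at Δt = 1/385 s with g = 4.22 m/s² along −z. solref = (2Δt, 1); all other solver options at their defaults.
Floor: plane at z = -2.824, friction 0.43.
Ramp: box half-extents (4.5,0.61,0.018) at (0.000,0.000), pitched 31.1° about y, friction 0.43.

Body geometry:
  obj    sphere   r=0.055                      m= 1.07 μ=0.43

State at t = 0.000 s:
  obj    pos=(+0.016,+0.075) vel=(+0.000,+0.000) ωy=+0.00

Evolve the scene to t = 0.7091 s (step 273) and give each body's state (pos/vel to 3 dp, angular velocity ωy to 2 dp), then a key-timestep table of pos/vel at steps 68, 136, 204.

State at t = 0.7091 s:
  obj    pos=(+0.351,-0.127) vel=(+0.945,-0.570) ωy=+20.07

Key-timestep trajectory:
   step    t(s)  obj.x    obj.z    obj.vx   obj.vz 
     68  0.1766   +0.037  +0.063  +0.236  -0.142
    136  0.3532   +0.099  +0.025  +0.471  -0.284
    204  0.5299   +0.203  -0.037  +0.706  -0.426


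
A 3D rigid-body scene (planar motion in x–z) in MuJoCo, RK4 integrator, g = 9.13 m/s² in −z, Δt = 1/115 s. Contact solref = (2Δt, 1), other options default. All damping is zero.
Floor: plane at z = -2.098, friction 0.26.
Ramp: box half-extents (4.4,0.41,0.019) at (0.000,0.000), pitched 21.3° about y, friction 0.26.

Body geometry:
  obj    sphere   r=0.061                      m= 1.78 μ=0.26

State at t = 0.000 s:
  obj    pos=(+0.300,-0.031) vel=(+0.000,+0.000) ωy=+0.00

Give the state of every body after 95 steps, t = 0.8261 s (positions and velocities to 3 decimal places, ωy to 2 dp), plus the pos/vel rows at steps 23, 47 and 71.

State at t = 0.8261 s:
  obj    pos=(+1.053,-0.325) vel=(+1.823,-0.711) ωy=+32.07

Key-timestep trajectory:
   step    t(s)  obj.x    obj.z    obj.vx   obj.vz 
     23  0.2000   +0.344  -0.048  +0.442  -0.172
     47  0.4087   +0.484  -0.103  +0.902  -0.352
     71  0.6174   +0.721  -0.195  +1.363  -0.531


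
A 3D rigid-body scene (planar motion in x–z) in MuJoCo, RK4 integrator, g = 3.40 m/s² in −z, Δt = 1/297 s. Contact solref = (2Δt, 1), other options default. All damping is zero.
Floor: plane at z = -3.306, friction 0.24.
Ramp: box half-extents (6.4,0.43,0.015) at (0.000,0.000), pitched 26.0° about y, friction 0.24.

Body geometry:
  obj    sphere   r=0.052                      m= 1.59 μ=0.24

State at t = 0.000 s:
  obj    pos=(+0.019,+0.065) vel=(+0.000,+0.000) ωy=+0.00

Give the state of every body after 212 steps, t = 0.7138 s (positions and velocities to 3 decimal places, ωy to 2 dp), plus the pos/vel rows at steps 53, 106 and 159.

State at t = 0.7138 s:
  obj    pos=(+0.263,-0.054) vel=(+0.683,-0.333) ωy=+14.61

Key-timestep trajectory:
   step    t(s)  obj.x    obj.z    obj.vx   obj.vz 
     53  0.1785   +0.034  +0.058  +0.171  -0.083
    106  0.3569   +0.080  +0.035  +0.342  -0.167
    159  0.5354   +0.156  -0.002  +0.512  -0.250


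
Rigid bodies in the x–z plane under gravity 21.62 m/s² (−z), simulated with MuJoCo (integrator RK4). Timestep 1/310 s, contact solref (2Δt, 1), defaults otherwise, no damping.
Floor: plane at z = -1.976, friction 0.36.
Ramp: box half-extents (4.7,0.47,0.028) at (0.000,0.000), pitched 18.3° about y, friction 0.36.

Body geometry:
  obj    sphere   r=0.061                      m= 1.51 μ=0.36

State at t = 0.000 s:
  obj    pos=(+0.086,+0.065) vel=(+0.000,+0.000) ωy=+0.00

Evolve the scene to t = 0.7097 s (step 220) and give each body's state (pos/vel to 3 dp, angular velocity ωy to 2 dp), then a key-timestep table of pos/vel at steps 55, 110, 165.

State at t = 0.7097 s:
  obj    pos=(+1.245,-0.318) vel=(+3.267,-1.081) ωy=+56.40

Key-timestep trajectory:
   step    t(s)  obj.x    obj.z    obj.vx   obj.vz 
     55  0.1774   +0.159  +0.041  +0.817  -0.270
    110  0.3548   +0.376  -0.031  +1.634  -0.540
    165  0.5323   +0.738  -0.150  +2.450  -0.810


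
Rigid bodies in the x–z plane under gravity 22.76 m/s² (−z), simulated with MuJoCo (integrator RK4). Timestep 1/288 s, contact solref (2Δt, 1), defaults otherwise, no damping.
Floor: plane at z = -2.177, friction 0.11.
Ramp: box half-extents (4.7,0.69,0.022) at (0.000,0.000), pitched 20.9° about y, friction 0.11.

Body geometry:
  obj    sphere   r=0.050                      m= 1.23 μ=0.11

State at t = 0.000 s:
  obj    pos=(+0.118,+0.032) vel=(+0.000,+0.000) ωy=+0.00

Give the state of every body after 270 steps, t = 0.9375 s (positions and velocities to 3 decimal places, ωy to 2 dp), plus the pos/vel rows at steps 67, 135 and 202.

State at t = 0.9375 s:
  obj    pos=(+2.499,-0.877) vel=(+5.080,-1.940) ωy=+108.72

Key-timestep trajectory:
   step    t(s)  obj.x    obj.z    obj.vx   obj.vz 
     67  0.2326   +0.265  -0.024  +1.261  -0.481
    135  0.4688   +0.713  -0.195  +2.540  -0.970
    202  0.7014   +1.451  -0.477  +3.801  -1.451


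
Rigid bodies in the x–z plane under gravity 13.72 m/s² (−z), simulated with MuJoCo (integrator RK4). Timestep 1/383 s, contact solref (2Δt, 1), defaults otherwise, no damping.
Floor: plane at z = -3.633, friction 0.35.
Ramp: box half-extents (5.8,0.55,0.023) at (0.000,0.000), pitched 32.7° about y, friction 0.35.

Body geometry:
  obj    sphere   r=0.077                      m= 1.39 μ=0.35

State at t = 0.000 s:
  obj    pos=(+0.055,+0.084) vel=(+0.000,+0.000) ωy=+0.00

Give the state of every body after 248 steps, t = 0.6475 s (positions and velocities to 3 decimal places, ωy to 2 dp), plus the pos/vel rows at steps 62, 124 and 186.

State at t = 0.6475 s:
  obj    pos=(+0.989,-0.516) vel=(+2.885,-1.852) ωy=+44.52

Key-timestep trajectory:
   step    t(s)  obj.x    obj.z    obj.vx   obj.vz 
     62  0.1619   +0.113  +0.046  +0.721  -0.463
    124  0.3238   +0.288  -0.066  +1.443  -0.926
    186  0.4856   +0.580  -0.254  +2.164  -1.389


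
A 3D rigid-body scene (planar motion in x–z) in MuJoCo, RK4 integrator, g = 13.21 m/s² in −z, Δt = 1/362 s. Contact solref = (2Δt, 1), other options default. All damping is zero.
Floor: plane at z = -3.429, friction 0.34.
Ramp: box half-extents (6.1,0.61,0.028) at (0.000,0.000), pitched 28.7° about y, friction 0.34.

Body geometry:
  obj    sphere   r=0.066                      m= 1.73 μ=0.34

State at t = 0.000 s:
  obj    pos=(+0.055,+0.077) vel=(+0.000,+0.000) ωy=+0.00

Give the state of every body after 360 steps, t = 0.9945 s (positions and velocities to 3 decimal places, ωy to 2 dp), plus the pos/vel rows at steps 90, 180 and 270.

State at t = 0.9945 s:
  obj    pos=(+2.021,-0.999) vel=(+3.953,-2.164) ωy=+68.27

Key-timestep trajectory:
   step    t(s)  obj.x    obj.z    obj.vx   obj.vz 
     90  0.2486   +0.178  +0.010  +0.988  -0.541
    180  0.4972   +0.546  -0.192  +1.976  -1.082
    270  0.7459   +1.161  -0.528  +2.965  -1.623


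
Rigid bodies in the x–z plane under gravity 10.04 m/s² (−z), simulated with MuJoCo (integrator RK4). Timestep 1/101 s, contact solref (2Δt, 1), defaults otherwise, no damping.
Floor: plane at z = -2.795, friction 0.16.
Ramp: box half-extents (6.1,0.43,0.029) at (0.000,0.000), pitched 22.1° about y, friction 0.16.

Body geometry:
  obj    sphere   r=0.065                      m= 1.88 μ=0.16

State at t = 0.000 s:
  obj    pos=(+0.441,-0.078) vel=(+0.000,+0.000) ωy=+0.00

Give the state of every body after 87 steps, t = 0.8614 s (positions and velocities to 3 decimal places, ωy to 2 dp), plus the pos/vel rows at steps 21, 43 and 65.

State at t = 0.8614 s:
  obj    pos=(+1.369,-0.454) vel=(+2.154,-0.875) ωy=+35.73

Key-timestep trajectory:
   step    t(s)  obj.x    obj.z    obj.vx   obj.vz 
     21  0.2079   +0.495  -0.100  +0.520  -0.211
     43  0.4257   +0.668  -0.170  +1.065  -0.432
     65  0.6436   +0.959  -0.288  +1.609  -0.653


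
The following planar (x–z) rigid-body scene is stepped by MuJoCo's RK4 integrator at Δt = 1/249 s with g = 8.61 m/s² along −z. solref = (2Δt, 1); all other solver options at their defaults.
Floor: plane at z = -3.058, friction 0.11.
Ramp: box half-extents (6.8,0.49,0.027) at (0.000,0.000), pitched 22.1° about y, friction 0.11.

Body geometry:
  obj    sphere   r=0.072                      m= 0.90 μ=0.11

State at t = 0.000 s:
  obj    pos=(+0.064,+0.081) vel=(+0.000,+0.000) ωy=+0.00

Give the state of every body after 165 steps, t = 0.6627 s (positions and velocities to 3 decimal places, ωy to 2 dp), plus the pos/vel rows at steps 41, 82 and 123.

State at t = 0.6627 s:
  obj    pos=(+0.544,-0.114) vel=(+1.448,-0.596) ωy=+20.15

Key-timestep trajectory:
   step    t(s)  obj.x    obj.z    obj.vx   obj.vz 
     41  0.1647   +0.094  +0.069  +0.362  -0.143
     82  0.3293   +0.183  +0.033  +0.718  -0.303
    123  0.4940   +0.331  -0.028  +1.082  -0.436


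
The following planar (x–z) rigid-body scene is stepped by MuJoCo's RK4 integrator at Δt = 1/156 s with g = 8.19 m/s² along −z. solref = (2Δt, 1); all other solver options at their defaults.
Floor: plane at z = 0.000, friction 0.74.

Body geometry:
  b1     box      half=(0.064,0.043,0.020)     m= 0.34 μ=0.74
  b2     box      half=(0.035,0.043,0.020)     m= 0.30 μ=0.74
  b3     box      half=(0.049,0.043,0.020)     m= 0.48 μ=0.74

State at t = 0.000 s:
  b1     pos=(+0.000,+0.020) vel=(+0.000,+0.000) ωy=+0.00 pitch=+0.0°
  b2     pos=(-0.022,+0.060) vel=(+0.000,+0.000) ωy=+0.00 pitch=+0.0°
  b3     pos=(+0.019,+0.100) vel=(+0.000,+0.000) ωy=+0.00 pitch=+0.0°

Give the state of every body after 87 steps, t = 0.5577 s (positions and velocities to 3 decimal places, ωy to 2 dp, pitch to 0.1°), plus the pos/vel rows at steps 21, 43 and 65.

State at t = 0.5577 s:
  b1     pos=(+0.000,+0.020) vel=(+0.000,+0.000) ωy=+0.00 pitch=+0.0°
  b2     pos=(-0.022,+0.060) vel=(-0.001,+0.000) ωy=+0.00 pitch=+0.0°
  b3     pos=(+0.031,+0.089) vel=(+0.000,-0.001) ωy=-0.03 pitch=+46.9°

Key-timestep trajectory:
   step    t(s)  b1.x    b1.z    b1.vx   b1.vz   b2.x    b2.z    b2.vx   b2.vz   b3.x    b3.z    b3.vx   b3.vz 
     21  0.1346   +0.000  +0.020  +0.000  +0.000   -0.022  +0.060  -0.001  +0.001   +0.026  +0.096  +0.109  -0.106
     43  0.2756   +0.000  +0.020  +0.000  +0.000   -0.022  +0.060  +0.000  +0.000   +0.039  +0.092  +0.012  +0.004
     65  0.4167   +0.000  +0.020  -0.001  +0.000   -0.022  +0.060  -0.002  +0.000   +0.031  +0.089  +0.023  -0.012


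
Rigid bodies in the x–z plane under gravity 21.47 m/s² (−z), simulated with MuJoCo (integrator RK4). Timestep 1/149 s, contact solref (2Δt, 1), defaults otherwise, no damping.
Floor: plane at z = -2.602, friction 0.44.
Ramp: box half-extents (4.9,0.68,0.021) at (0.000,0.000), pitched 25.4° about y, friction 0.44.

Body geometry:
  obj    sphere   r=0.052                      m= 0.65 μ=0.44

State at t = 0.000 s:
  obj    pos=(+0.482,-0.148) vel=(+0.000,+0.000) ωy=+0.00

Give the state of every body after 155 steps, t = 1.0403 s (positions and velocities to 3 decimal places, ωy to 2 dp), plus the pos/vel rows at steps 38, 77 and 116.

State at t = 1.0403 s:
  obj    pos=(+3.697,-1.675) vel=(+6.180,-2.935) ωy=+131.58

Key-timestep trajectory:
   step    t(s)  obj.x    obj.z    obj.vx   obj.vz 
     38  0.2550   +0.675  -0.240  +1.515  -0.720
     77  0.5168   +1.275  -0.525  +3.070  -1.458
    116  0.7785   +2.283  -1.003  +4.625  -2.196


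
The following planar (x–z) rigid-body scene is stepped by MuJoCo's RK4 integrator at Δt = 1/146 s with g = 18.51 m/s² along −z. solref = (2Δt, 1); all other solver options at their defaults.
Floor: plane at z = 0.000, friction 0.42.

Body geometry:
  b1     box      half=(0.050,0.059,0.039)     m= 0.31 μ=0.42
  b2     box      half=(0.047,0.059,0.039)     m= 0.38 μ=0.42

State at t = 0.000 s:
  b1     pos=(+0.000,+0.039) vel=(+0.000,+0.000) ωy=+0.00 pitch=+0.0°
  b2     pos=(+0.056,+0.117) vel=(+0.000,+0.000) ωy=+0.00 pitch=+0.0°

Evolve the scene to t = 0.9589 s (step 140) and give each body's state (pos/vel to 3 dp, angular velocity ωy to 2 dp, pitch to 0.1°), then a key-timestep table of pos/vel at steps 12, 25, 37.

State at t = 0.9589 s:
  b1     pos=(+0.000,+0.039) vel=(+0.000,+0.000) ωy=+0.00 pitch=+0.0°
  b2     pos=(+0.104,+0.047) vel=(+0.000,+0.000) ωy=+0.00 pitch=+90.0°

Key-timestep trajectory:
   step    t(s)  b1.x    b1.z    b1.vx   b1.vz   b2.x    b2.z    b2.vx   b2.vz 
     12  0.0822   +0.000  +0.039  -0.001  +0.001   +0.062  +0.116  +0.160  -0.045
     25  0.1712   +0.000  +0.039  -0.001  +0.000   +0.088  +0.092  +0.399  -0.711
     37  0.2534   +0.000  +0.039  +0.000  +0.000   +0.106  +0.044  -0.069  +0.127


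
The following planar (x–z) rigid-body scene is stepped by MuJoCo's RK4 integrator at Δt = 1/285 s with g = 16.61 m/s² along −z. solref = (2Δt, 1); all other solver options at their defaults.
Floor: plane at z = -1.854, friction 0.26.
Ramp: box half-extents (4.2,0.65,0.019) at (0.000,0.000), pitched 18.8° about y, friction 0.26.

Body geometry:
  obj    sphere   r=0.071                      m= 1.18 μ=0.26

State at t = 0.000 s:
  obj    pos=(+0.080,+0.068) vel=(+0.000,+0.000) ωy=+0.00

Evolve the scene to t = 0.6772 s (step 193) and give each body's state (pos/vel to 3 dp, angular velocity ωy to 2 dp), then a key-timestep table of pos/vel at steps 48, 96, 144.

State at t = 0.6772 s:
  obj    pos=(+0.910,-0.215) vel=(+2.451,-0.834) ωy=+36.46

Key-timestep trajectory:
   step    t(s)  obj.x    obj.z    obj.vx   obj.vz 
     48  0.1684   +0.131  +0.050  +0.610  -0.208
     96  0.3368   +0.285  -0.002  +1.219  -0.415
    144  0.5053   +0.542  -0.089  +1.829  -0.623


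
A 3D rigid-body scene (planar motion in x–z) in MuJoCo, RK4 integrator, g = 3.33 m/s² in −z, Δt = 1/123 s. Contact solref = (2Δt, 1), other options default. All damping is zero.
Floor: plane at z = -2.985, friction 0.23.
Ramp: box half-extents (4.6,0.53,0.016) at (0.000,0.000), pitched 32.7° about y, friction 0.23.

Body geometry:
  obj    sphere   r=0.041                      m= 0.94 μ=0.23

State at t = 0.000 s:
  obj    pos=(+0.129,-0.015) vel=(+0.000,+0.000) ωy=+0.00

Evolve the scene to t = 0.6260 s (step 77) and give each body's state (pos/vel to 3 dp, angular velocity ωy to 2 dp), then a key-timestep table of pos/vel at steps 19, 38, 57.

State at t = 0.6260 s:
  obj    pos=(+0.341,-0.151) vel=(+0.677,-0.435) ωy=+19.61

Key-timestep trajectory:
   step    t(s)  obj.x    obj.z    obj.vx   obj.vz 
     19  0.1545   +0.142  -0.023  +0.167  -0.107
     38  0.3089   +0.181  -0.048  +0.334  -0.215
     57  0.4634   +0.245  -0.090  +0.501  -0.322


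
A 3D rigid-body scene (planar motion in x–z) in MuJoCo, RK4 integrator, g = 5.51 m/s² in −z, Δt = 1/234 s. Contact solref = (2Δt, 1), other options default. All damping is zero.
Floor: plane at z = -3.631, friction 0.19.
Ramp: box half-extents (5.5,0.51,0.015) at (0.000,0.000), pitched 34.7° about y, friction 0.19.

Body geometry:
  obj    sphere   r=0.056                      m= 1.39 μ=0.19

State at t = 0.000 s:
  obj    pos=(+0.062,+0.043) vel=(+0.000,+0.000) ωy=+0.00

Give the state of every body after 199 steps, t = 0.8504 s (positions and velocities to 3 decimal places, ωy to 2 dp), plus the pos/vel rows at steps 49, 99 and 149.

State at t = 0.8504 s:
  obj    pos=(+0.741,-0.426) vel=(+1.592,-1.107) ωy=+32.52

Key-timestep trajectory:
   step    t(s)  obj.x    obj.z    obj.vx   obj.vz 
     49  0.2094   +0.104  +0.015  +0.395  -0.271
     99  0.4231   +0.231  -0.073  +0.797  -0.543
    149  0.6368   +0.443  -0.220  +1.195  -0.824


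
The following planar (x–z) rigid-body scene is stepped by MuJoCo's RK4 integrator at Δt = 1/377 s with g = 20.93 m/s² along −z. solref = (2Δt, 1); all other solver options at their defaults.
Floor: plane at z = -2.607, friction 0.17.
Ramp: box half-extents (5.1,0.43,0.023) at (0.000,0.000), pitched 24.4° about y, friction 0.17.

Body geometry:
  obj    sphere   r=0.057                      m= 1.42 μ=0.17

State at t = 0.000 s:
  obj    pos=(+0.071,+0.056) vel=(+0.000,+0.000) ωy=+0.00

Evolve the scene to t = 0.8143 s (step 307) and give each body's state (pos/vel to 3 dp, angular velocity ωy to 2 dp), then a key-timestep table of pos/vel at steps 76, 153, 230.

State at t = 0.8143 s:
  obj    pos=(+1.936,-0.790) vel=(+4.580,-2.078) ωy=+88.22

Key-timestep trajectory:
   step    t(s)  obj.x    obj.z    obj.vx   obj.vz 
     76  0.2016   +0.185  +0.004  +1.134  -0.514
    153  0.4058   +0.534  -0.154  +2.283  -1.036
    230  0.6101   +1.118  -0.419  +3.432  -1.557


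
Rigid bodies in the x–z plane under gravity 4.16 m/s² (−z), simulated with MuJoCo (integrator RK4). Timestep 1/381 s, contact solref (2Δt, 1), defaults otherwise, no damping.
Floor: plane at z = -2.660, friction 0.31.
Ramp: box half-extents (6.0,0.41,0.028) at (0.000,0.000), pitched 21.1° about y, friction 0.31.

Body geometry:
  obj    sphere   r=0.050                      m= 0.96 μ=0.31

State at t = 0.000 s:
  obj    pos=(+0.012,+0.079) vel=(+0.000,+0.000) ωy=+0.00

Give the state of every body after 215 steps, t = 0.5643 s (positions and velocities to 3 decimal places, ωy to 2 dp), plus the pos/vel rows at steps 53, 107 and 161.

State at t = 0.5643 s:
  obj    pos=(+0.171,+0.018) vel=(+0.563,-0.217) ωy=+12.07

Key-timestep trajectory:
   step    t(s)  obj.x    obj.z    obj.vx   obj.vz 
     53  0.1391   +0.022  +0.075  +0.139  -0.054
    107  0.2808   +0.051  +0.064  +0.280  -0.108
    161  0.4226   +0.101  +0.045  +0.422  -0.163


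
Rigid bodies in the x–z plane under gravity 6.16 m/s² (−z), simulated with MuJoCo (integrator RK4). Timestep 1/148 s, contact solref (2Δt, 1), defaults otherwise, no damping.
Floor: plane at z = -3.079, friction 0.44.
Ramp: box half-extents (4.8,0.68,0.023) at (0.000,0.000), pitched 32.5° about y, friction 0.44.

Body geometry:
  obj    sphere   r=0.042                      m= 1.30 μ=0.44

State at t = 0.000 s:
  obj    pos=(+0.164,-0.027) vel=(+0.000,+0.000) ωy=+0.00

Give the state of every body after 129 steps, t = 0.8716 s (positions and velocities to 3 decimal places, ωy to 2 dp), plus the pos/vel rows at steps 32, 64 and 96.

State at t = 0.8716 s:
  obj    pos=(+0.921,-0.510) vel=(+1.738,-1.107) ωy=+49.05

Key-timestep trajectory:
   step    t(s)  obj.x    obj.z    obj.vx   obj.vz 
     32  0.2162   +0.211  -0.057  +0.431  -0.275
     64  0.4324   +0.350  -0.146  +0.862  -0.549
     96  0.6486   +0.583  -0.295  +1.293  -0.824


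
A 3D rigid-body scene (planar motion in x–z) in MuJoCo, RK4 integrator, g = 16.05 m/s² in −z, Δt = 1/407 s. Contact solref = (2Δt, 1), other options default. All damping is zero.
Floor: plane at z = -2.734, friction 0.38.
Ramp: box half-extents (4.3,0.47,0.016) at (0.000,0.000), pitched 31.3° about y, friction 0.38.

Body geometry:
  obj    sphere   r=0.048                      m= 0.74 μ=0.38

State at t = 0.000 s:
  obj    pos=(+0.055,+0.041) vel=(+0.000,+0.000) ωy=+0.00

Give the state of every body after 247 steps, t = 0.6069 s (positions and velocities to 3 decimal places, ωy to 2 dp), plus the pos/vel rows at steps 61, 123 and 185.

State at t = 0.6069 s:
  obj    pos=(+0.992,-0.529) vel=(+3.089,-1.878) ωy=+75.29

Key-timestep trajectory:
   step    t(s)  obj.x    obj.z    obj.vx   obj.vz 
     61  0.1499   +0.112  +0.007  +0.763  -0.464
    123  0.3022   +0.288  -0.100  +1.538  -0.935
    185  0.4545   +0.581  -0.278  +2.313  -1.407


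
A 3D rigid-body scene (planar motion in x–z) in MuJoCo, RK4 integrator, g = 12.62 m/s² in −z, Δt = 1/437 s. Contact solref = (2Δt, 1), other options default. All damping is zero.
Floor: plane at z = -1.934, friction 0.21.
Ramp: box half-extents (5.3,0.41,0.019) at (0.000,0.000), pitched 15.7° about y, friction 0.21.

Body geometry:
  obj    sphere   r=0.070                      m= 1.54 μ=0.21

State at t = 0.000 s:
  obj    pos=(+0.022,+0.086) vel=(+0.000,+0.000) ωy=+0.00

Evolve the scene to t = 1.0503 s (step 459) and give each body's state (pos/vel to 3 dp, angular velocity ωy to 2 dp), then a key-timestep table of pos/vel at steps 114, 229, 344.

State at t = 1.0503 s:
  obj    pos=(+1.317,-0.278) vel=(+2.467,-0.693) ωy=+36.60

Key-timestep trajectory:
   step    t(s)  obj.x    obj.z    obj.vx   obj.vz 
    114  0.2609   +0.102  +0.064  +0.613  -0.172
    229  0.5240   +0.345  -0.004  +1.231  -0.346
    344  0.7872   +0.750  -0.118  +1.849  -0.520


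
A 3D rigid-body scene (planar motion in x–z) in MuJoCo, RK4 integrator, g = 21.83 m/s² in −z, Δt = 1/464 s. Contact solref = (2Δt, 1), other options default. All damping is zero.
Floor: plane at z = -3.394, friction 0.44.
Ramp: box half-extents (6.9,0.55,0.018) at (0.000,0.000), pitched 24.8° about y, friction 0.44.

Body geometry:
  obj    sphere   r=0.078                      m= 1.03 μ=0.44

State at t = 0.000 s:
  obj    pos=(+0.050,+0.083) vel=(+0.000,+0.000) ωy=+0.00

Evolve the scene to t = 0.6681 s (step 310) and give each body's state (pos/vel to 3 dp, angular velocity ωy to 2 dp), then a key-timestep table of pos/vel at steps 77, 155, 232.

State at t = 0.6681 s:
  obj    pos=(+1.375,-0.530) vel=(+3.967,-1.833) ωy=+56.02

Key-timestep trajectory:
   step    t(s)  obj.x    obj.z    obj.vx   obj.vz 
     77  0.1659   +0.132  +0.045  +0.985  -0.455
    155  0.3341   +0.381  -0.070  +1.983  -0.916
    232  0.5000   +0.792  -0.260  +2.969  -1.372


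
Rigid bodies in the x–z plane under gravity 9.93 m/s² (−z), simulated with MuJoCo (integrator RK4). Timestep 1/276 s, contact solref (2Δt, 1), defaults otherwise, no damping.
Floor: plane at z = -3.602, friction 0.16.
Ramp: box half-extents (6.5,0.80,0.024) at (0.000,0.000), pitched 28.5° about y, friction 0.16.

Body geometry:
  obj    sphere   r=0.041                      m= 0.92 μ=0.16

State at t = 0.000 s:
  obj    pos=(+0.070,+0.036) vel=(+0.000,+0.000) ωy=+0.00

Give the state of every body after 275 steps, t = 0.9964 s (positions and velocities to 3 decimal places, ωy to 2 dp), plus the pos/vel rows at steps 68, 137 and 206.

State at t = 0.9964 s:
  obj    pos=(+1.547,-0.766) vel=(+2.964,-1.609) ωy=+82.23

Key-timestep trajectory:
   step    t(s)  obj.x    obj.z    obj.vx   obj.vz 
     68  0.2464   +0.160  -0.013  +0.733  -0.398
    137  0.4964   +0.437  -0.163  +1.477  -0.802
    206  0.7464   +0.899  -0.414  +2.220  -1.205


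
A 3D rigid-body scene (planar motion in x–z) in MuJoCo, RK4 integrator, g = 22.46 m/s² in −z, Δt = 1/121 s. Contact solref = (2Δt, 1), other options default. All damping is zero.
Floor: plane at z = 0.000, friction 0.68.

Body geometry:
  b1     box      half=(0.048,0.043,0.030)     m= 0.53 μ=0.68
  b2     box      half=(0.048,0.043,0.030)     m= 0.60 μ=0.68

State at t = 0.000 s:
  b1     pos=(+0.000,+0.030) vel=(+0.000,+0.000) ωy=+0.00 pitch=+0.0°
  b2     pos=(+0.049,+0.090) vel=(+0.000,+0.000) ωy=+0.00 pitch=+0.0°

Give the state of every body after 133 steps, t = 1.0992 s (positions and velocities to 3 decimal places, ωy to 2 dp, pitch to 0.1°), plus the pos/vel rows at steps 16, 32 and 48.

State at t = 1.0992 s:
  b1     pos=(+0.000,+0.030) vel=(+0.000,+0.000) ωy=+0.00 pitch=+0.0°
  b2     pos=(+0.090,+0.048) vel=(+0.000,+0.000) ωy=+0.00 pitch=+90.0°

Key-timestep trajectory:
   step    t(s)  b1.x    b1.z    b1.vx   b1.vz   b2.x    b2.z    b2.vx   b2.vz 
     16  0.1322   +0.000  +0.030  -0.001  +0.000   +0.054  +0.089  +0.106  -0.019
     32  0.2645   +0.000  +0.030  +0.000  +0.000   +0.092  +0.043  +0.400  -0.090
     48  0.3967   +0.000  +0.030  +0.000  +0.000   +0.087  +0.048  +0.067  +0.003


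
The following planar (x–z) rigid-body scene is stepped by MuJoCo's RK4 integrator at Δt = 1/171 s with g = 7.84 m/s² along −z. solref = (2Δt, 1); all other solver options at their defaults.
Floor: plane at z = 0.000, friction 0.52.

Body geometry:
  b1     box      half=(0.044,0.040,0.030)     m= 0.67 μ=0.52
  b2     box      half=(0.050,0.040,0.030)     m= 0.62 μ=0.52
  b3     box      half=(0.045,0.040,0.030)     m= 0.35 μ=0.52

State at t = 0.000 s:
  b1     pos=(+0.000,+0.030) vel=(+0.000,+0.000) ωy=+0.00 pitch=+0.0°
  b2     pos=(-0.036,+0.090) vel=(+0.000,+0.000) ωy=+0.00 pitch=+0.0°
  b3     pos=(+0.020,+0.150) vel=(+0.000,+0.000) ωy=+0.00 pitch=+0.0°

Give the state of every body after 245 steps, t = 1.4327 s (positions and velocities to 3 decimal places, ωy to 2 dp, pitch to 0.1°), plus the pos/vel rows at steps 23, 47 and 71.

State at t = 1.4327 s:
  b1     pos=(+0.000,+0.030) vel=(+0.000,+0.000) ωy=+0.00 pitch=+0.0°
  b2     pos=(-0.036,+0.090) vel=(+0.000,+0.000) ωy=+0.00 pitch=+0.0°
  b3     pos=(+0.141,+0.030) vel=(+0.000,+0.000) ωy=+0.00 pitch=+180.0°

Key-timestep trajectory:
   step    t(s)  b1.x    b1.z    b1.vx   b1.vz   b2.x    b2.z    b2.vx   b2.vz   b3.x    b3.z    b3.vx   b3.vz 
     23  0.1345   +0.000  +0.030  +0.000  +0.000   -0.036  +0.090  +0.000  +0.000   +0.028  +0.147  +0.129  -0.060
     47  0.2749   +0.000  +0.030  -0.001  +0.000   -0.036  +0.090  -0.001  +0.000   +0.056  +0.107  +0.440  -0.171
     71  0.4152   +0.000  +0.030  +0.000  +0.000   -0.036  +0.090  +0.000  +0.000   +0.125  +0.032  +0.686  -0.635


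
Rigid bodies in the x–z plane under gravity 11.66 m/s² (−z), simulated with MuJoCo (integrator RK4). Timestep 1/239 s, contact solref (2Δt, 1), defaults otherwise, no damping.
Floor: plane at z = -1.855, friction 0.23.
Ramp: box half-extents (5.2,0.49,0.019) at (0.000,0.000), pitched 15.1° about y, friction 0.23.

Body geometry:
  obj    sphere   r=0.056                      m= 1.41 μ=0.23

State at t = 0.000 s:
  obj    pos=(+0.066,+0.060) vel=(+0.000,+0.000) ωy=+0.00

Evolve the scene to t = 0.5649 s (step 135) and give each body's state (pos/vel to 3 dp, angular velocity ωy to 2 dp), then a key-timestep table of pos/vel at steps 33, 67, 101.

State at t = 0.5649 s:
  obj    pos=(+0.400,-0.030) vel=(+1.183,-0.319) ωy=+21.88

Key-timestep trajectory:
   step    t(s)  obj.x    obj.z    obj.vx   obj.vz 
     33  0.1381   +0.086  +0.054  +0.289  -0.078
     67  0.2803   +0.148  +0.038  +0.587  -0.158
    101  0.4226   +0.253  +0.009  +0.885  -0.239


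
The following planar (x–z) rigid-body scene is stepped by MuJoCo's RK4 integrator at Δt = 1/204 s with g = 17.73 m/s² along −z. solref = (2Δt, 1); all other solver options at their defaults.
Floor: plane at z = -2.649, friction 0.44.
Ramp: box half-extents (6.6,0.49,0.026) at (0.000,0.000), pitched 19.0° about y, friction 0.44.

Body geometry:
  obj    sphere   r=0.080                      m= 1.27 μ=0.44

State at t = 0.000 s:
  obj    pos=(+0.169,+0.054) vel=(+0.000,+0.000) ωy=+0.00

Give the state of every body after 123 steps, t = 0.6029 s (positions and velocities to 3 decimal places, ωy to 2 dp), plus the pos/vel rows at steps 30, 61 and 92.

State at t = 0.6029 s:
  obj    pos=(+0.878,-0.190) vel=(+2.351,-0.809) ωy=+31.07

Key-timestep trajectory:
   step    t(s)  obj.x    obj.z    obj.vx   obj.vz 
     30  0.1471   +0.211  +0.039  +0.574  -0.197
     61  0.2990   +0.343  -0.006  +1.166  -0.401
     92  0.4510   +0.566  -0.083  +1.758  -0.605


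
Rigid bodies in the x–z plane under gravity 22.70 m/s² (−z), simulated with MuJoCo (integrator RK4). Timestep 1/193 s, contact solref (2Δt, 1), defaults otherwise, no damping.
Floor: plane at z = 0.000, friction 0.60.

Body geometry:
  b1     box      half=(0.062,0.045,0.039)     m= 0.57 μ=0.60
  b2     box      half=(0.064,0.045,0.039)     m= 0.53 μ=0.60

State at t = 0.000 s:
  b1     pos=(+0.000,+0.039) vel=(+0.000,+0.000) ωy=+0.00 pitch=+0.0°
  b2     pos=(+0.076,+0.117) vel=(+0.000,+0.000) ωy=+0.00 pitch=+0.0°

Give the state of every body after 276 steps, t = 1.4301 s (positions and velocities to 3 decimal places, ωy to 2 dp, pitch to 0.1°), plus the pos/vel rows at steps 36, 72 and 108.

State at t = 1.4301 s:
  b1     pos=(+0.000,+0.039) vel=(+0.000,+0.000) ωy=+0.00 pitch=+0.0°
  b2     pos=(+0.137,+0.064) vel=(+0.000,+0.000) ωy=+0.00 pitch=+90.0°

Key-timestep trajectory:
   step    t(s)  b1.x    b1.z    b1.vx   b1.vz   b2.x    b2.z    b2.vx   b2.vz 
     36  0.1865   +0.000  +0.039  +0.000  +0.000   +0.142  +0.063  +0.524  +0.134
     72  0.3731   +0.000  +0.039  +0.000  +0.000   +0.167  +0.074  -0.072  -0.009
    108  0.5596   +0.000  +0.039  +0.000  +0.000   +0.129  +0.068  +0.108  -0.045


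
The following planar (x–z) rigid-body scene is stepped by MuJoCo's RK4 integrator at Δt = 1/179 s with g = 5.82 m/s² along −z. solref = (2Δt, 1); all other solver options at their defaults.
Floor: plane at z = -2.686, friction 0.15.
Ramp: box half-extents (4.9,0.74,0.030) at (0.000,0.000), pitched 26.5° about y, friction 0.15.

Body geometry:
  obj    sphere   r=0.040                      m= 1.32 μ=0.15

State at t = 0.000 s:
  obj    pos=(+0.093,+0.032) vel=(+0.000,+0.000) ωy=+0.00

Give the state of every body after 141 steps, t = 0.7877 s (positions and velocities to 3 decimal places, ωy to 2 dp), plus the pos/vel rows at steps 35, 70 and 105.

State at t = 0.7877 s:
  obj    pos=(+0.608,-0.225) vel=(+1.308,-0.652) ωy=+36.51

Key-timestep trajectory:
   step    t(s)  obj.x    obj.z    obj.vx   obj.vz 
     35  0.1955   +0.125  +0.016  +0.325  -0.162
     70  0.3911   +0.220  -0.031  +0.649  -0.324
    105  0.5866   +0.379  -0.111  +0.974  -0.486


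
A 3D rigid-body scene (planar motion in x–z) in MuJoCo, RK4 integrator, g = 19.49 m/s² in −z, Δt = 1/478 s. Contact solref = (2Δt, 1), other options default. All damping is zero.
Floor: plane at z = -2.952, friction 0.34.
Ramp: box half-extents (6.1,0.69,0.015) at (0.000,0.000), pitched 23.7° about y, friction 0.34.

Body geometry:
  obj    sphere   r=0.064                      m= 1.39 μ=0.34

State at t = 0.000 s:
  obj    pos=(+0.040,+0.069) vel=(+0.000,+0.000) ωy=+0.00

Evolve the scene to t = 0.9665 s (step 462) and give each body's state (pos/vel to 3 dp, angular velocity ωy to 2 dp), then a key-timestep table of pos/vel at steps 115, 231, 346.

State at t = 0.9665 s:
  obj    pos=(+2.433,-0.982) vel=(+4.952,-2.174) ωy=+84.50

Key-timestep trajectory:
   step    t(s)  obj.x    obj.z    obj.vx   obj.vz 
    115  0.2406   +0.188  +0.004  +1.233  -0.541
    231  0.4833   +0.638  -0.194  +2.476  -1.087
    346  0.7238   +1.382  -0.521  +3.709  -1.628


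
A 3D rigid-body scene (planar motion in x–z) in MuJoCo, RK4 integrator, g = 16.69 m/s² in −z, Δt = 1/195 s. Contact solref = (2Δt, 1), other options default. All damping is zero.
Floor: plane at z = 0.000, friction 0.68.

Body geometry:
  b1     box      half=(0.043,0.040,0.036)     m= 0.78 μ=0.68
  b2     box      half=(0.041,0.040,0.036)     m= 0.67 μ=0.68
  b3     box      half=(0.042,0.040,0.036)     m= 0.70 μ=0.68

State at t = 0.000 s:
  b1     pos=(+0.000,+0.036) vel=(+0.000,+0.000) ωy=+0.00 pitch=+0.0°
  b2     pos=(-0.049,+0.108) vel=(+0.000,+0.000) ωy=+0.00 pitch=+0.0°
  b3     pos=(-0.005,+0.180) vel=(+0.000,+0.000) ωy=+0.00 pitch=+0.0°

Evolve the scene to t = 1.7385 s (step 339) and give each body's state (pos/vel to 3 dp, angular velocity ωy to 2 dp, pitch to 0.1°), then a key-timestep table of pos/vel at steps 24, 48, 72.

State at t = 1.7385 s:
  b1     pos=(+0.000,+0.036) vel=(+0.000,+0.000) ωy=+0.00 pitch=+0.0°
  b2     pos=(-0.091,+0.041) vel=(+0.000,+0.000) ωy=+0.00 pitch=-90.0°
  b3     pos=(+0.098,+0.036) vel=(+0.000,+0.000) ωy=+0.00 pitch=+180.0°

Key-timestep trajectory:
   step    t(s)  b1.x    b1.z    b1.vx   b1.vz   b2.x    b2.z    b2.vx   b2.vz   b3.x    b3.z    b3.vx   b3.vz 
     24  0.1231   +0.000  +0.036  +0.000  +0.000   -0.049  +0.108  -0.002  +0.000   +0.003  +0.178  +0.166  -0.053
     48  0.2462   +0.000  +0.036  +0.000  +0.000   -0.052  +0.107  -0.099  -0.024   +0.039  +0.117  +0.341  -1.333
     72  0.3692   +0.000  +0.036  +0.000  +0.000   -0.083  +0.074  -0.346  -0.891   +0.093  +0.066  +0.464  -1.179


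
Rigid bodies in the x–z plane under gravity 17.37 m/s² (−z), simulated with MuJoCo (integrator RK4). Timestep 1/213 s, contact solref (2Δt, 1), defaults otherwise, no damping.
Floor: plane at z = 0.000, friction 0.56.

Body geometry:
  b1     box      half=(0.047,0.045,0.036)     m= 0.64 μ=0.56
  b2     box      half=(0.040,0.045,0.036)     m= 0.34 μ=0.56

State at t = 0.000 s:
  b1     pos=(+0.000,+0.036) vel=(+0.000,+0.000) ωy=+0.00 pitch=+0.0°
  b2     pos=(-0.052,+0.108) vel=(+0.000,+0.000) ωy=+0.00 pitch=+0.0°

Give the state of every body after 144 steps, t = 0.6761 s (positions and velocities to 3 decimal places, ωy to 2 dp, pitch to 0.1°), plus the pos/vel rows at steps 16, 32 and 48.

State at t = 0.6761 s:
  b1     pos=(+0.000,+0.036) vel=(+0.000,+0.000) ωy=+0.00 pitch=+0.0°
  b2     pos=(-0.095,+0.040) vel=(+0.000,+0.000) ωy=+0.00 pitch=-90.0°

Key-timestep trajectory:
   step    t(s)  b1.x    b1.z    b1.vx   b1.vz   b2.x    b2.z    b2.vx   b2.vz 
     16  0.0751   +0.000  +0.036  +0.000  +0.000   -0.056  +0.107  -0.128  -0.032
     32  0.1502   +0.000  +0.036  +0.000  +0.000   -0.074  +0.096  -0.336  -0.368
     48  0.2254   +0.000  +0.036  +0.000  +0.000   -0.097  +0.036  +0.078  +0.039


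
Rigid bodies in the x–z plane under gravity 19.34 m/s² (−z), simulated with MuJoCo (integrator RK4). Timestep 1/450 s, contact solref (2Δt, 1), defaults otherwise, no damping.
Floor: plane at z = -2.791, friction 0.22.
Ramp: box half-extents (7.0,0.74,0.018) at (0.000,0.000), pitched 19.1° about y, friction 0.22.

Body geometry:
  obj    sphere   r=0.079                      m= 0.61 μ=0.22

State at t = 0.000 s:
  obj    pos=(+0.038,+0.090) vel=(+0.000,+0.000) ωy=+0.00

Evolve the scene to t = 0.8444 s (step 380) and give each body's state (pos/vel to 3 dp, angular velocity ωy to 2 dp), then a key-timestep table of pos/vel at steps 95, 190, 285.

State at t = 0.8444 s:
  obj    pos=(+1.561,-0.438) vel=(+3.607,-1.249) ωy=+48.31

Key-timestep trajectory:
   step    t(s)  obj.x    obj.z    obj.vx   obj.vz 
     95  0.2111   +0.133  +0.057  +0.902  -0.312
    190  0.4222   +0.419  -0.042  +1.804  -0.625
    285  0.6333   +0.895  -0.207  +2.705  -0.937


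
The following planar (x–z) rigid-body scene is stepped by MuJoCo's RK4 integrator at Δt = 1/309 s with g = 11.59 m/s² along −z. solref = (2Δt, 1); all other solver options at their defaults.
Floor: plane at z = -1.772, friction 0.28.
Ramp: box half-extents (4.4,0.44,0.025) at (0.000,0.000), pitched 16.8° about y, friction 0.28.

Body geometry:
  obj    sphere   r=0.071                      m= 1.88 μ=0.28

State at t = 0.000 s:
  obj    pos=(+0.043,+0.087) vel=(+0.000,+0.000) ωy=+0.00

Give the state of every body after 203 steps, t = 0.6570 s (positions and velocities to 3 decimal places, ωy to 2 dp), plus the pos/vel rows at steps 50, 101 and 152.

State at t = 0.6570 s:
  obj    pos=(+0.537,-0.062) vel=(+1.505,-0.454) ωy=+22.14

Key-timestep trajectory:
   step    t(s)  obj.x    obj.z    obj.vx   obj.vz 
     50  0.1618   +0.073  +0.078  +0.371  -0.112
    101  0.3269   +0.165  +0.050  +0.749  -0.226
    152  0.4919   +0.320  +0.004  +1.127  -0.340


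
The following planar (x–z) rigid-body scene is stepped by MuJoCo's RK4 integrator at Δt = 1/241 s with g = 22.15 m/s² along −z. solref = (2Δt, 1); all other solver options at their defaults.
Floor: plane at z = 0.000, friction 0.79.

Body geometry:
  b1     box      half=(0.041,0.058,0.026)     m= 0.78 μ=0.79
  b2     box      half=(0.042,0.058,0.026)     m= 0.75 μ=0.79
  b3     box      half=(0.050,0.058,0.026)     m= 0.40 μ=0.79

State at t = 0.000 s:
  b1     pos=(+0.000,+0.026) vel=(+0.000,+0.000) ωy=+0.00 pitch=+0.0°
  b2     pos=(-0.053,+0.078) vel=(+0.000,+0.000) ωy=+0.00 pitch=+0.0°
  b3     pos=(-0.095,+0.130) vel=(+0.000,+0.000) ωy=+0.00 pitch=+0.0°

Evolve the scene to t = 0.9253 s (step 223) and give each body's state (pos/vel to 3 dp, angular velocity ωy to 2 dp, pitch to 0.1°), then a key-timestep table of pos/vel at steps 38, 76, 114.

State at t = 0.9253 s:
  b1     pos=(+0.000,+0.026) vel=(+0.000,+0.000) ωy=+0.00 pitch=+0.0°
  b2     pos=(-0.094,+0.042) vel=(+0.000,+0.000) ωy=+0.00 pitch=-90.0°
  b3     pos=(-0.264,+0.026) vel=(+0.000,+0.000) ωy=+0.00 pitch=+180.0°

Key-timestep trajectory:
   step    t(s)  b1.x    b1.z    b1.vx   b1.vz   b2.x    b2.z    b2.vx   b2.vz   b3.x    b3.z    b3.vx   b3.vz 
     38  0.1577   +0.000  +0.026  +0.000  +0.000   -0.090  +0.044  -0.268  -0.157   -0.160  +0.056  -0.504  +0.040
     76  0.3154   +0.000  +0.026  +0.000  +0.000   -0.094  +0.042  +0.000  +0.002   -0.209  +0.056  -0.087  +0.005
    114  0.4730   +0.000  +0.026  +0.000  +0.000   -0.094  +0.042  +0.000  +0.000   -0.227  +0.054  -0.257  -0.077


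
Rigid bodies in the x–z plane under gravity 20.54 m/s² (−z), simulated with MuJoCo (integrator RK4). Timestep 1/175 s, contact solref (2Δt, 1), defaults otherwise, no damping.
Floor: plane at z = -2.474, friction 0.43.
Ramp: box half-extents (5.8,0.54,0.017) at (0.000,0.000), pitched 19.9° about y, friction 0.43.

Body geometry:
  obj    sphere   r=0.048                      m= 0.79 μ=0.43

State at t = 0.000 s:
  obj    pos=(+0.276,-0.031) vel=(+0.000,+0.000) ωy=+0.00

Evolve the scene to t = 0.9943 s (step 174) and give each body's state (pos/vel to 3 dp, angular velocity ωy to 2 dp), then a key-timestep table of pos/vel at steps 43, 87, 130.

State at t = 0.9943 s:
  obj    pos=(+2.597,-0.871) vel=(+4.668,-1.690) ωy=+103.44

Key-timestep trajectory:
   step    t(s)  obj.x    obj.z    obj.vx   obj.vz 
     43  0.2457   +0.418  -0.082  +1.154  -0.418
     87  0.4971   +0.856  -0.241  +2.334  -0.845
    130  0.7429   +1.572  -0.500  +3.488  -1.263


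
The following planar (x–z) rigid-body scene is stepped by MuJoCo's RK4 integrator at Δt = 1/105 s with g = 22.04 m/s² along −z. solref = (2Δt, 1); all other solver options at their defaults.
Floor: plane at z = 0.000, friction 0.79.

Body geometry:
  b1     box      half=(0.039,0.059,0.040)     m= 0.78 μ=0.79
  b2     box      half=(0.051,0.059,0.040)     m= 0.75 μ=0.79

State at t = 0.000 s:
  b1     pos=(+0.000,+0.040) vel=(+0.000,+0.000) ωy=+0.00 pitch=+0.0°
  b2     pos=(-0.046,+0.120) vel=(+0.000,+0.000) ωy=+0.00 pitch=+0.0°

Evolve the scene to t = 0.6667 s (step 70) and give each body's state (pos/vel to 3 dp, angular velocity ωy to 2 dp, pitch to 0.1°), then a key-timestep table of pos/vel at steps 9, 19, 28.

State at t = 0.6667 s:
  b1     pos=(+0.000,+0.040) vel=(+0.000,+0.000) ωy=+0.00 pitch=+0.0°
  b2     pos=(-0.095,+0.051) vel=(+0.000,+0.000) ωy=+0.00 pitch=-90.0°

Key-timestep trajectory:
   step    t(s)  b1.x    b1.z    b1.vx   b1.vz   b2.x    b2.z    b2.vx   b2.vz 
      9  0.0857   +0.000  +0.040  +0.001  +0.004   -0.054  +0.117  -0.225  -0.081
     19  0.1810   +0.000  +0.040  +0.000  +0.001   -0.089  +0.067  -0.415  -1.357
     28  0.2667   +0.000  +0.040  +0.000  +0.000   -0.096  +0.049  +0.037  +0.066


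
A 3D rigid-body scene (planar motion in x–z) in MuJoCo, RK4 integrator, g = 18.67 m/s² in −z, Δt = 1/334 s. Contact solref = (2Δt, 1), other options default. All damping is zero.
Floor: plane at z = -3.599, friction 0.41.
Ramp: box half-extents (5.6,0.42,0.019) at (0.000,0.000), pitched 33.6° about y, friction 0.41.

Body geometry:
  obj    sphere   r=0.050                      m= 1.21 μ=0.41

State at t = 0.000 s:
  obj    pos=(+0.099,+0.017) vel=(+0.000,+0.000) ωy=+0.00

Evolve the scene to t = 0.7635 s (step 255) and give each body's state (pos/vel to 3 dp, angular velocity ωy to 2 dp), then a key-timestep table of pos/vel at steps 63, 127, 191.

State at t = 0.7635 s:
  obj    pos=(+1.891,-1.173) vel=(+4.693,-3.118) ωy=+112.67

Key-timestep trajectory:
   step    t(s)  obj.x    obj.z    obj.vx   obj.vz 
     63  0.1886   +0.208  -0.056  +1.160  -0.770
    127  0.3802   +0.543  -0.278  +2.337  -1.553
    191  0.5719   +1.104  -0.651  +3.515  -2.336


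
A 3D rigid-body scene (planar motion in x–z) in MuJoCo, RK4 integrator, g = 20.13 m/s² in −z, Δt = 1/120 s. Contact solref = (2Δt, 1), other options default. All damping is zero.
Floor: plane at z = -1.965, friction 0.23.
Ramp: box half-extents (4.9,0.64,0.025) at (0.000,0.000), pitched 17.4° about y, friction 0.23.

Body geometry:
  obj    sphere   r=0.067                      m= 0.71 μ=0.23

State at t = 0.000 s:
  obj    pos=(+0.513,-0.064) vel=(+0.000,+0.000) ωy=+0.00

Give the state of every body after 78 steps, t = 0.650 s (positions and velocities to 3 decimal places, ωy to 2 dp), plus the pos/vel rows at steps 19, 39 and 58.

State at t = 0.650 s:
  obj    pos=(+1.380,-0.336) vel=(+2.667,-0.836) ωy=+41.69

Key-timestep trajectory:
   step    t(s)  obj.x    obj.z    obj.vx   obj.vz 
     19  0.1583   +0.564  -0.080  +0.650  -0.203
     39  0.3250   +0.730  -0.132  +1.333  -0.418
     58  0.4833   +0.992  -0.215  +1.983  -0.621
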